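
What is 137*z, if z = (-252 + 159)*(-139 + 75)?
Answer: 815424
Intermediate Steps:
z = 5952 (z = -93*(-64) = 5952)
137*z = 137*5952 = 815424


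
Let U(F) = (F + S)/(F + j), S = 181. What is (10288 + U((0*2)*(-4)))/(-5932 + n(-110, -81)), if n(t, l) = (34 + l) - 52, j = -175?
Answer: -1800219/1055425 ≈ -1.7057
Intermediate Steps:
U(F) = (181 + F)/(-175 + F) (U(F) = (F + 181)/(F - 175) = (181 + F)/(-175 + F))
n(t, l) = -18 + l
(10288 + U((0*2)*(-4)))/(-5932 + n(-110, -81)) = (10288 + (181 + (0*2)*(-4))/(-175 + (0*2)*(-4)))/(-5932 + (-18 - 81)) = (10288 + (181 + 0*(-4))/(-175 + 0*(-4)))/(-5932 - 99) = (10288 + (181 + 0)/(-175 + 0))/(-6031) = (10288 + 181/(-175))*(-1/6031) = (10288 - 1/175*181)*(-1/6031) = (10288 - 181/175)*(-1/6031) = (1800219/175)*(-1/6031) = -1800219/1055425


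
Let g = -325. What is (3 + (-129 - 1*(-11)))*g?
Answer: 37375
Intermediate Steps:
(3 + (-129 - 1*(-11)))*g = (3 + (-129 - 1*(-11)))*(-325) = (3 + (-129 + 11))*(-325) = (3 - 118)*(-325) = -115*(-325) = 37375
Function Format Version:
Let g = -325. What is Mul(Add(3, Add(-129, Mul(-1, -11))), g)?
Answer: 37375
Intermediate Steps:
Mul(Add(3, Add(-129, Mul(-1, -11))), g) = Mul(Add(3, Add(-129, Mul(-1, -11))), -325) = Mul(Add(3, Add(-129, 11)), -325) = Mul(Add(3, -118), -325) = Mul(-115, -325) = 37375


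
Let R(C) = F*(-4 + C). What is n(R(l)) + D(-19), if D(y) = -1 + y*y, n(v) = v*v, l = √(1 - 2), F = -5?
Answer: 735 - 200*I ≈ 735.0 - 200.0*I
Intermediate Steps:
l = I (l = √(-1) = I ≈ 1.0*I)
R(C) = 20 - 5*C (R(C) = -5*(-4 + C) = 20 - 5*C)
n(v) = v²
D(y) = -1 + y²
n(R(l)) + D(-19) = (20 - 5*I)² + (-1 + (-19)²) = (20 - 5*I)² + (-1 + 361) = (20 - 5*I)² + 360 = 360 + (20 - 5*I)²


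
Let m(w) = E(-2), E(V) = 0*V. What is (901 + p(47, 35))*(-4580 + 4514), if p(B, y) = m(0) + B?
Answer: -62568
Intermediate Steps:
E(V) = 0
m(w) = 0
p(B, y) = B (p(B, y) = 0 + B = B)
(901 + p(47, 35))*(-4580 + 4514) = (901 + 47)*(-4580 + 4514) = 948*(-66) = -62568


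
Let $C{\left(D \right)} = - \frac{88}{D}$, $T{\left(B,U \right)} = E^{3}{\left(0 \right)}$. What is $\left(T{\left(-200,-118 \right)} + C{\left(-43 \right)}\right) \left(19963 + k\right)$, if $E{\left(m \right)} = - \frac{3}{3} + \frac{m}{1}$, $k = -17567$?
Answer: $\frac{107820}{43} \approx 2507.4$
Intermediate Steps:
$E{\left(m \right)} = -1 + m$ ($E{\left(m \right)} = \left(-3\right) \frac{1}{3} + m 1 = -1 + m$)
$T{\left(B,U \right)} = -1$ ($T{\left(B,U \right)} = \left(-1 + 0\right)^{3} = \left(-1\right)^{3} = -1$)
$\left(T{\left(-200,-118 \right)} + C{\left(-43 \right)}\right) \left(19963 + k\right) = \left(-1 - \frac{88}{-43}\right) \left(19963 - 17567\right) = \left(-1 - - \frac{88}{43}\right) 2396 = \left(-1 + \frac{88}{43}\right) 2396 = \frac{45}{43} \cdot 2396 = \frac{107820}{43}$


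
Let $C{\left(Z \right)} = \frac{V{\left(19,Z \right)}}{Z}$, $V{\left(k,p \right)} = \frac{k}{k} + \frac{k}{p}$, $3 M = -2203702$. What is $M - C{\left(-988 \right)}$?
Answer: $- \frac{113217393799}{154128} \approx -7.3457 \cdot 10^{5}$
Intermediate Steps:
$M = - \frac{2203702}{3}$ ($M = \frac{1}{3} \left(-2203702\right) = - \frac{2203702}{3} \approx -7.3457 \cdot 10^{5}$)
$V{\left(k,p \right)} = 1 + \frac{k}{p}$
$C{\left(Z \right)} = \frac{19 + Z}{Z^{2}}$ ($C{\left(Z \right)} = \frac{\frac{1}{Z} \left(19 + Z\right)}{Z} = \frac{19 + Z}{Z^{2}}$)
$M - C{\left(-988 \right)} = - \frac{2203702}{3} - \frac{19 - 988}{976144} = - \frac{2203702}{3} - \frac{1}{976144} \left(-969\right) = - \frac{2203702}{3} - - \frac{51}{51376} = - \frac{2203702}{3} + \frac{51}{51376} = - \frac{113217393799}{154128}$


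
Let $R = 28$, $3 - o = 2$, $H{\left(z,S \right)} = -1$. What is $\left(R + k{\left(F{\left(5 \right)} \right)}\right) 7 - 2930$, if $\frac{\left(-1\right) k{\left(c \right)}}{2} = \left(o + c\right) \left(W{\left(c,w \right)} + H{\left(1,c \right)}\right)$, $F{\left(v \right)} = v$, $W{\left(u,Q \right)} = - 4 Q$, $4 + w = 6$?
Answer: $-1978$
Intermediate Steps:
$w = 2$ ($w = -4 + 6 = 2$)
$o = 1$ ($o = 3 - 2 = 1$)
$k{\left(c \right)} = 18 + 18 c$ ($k{\left(c \right)} = - 2 \left(1 + c\right) \left(\left(-4\right) 2 - 1\right) = - 2 \left(1 + c\right) \left(-8 - 1\right) = - 2 \left(1 + c\right) \left(-9\right) = - 2 \left(-9 - 9 c\right) = 18 + 18 c$)
$\left(R + k{\left(F{\left(5 \right)} \right)}\right) 7 - 2930 = \left(28 + \left(18 + 18 \cdot 5\right)\right) 7 - 2930 = \left(28 + \left(18 + 90\right)\right) 7 - 2930 = \left(28 + 108\right) 7 - 2930 = 136 \cdot 7 - 2930 = 952 - 2930 = -1978$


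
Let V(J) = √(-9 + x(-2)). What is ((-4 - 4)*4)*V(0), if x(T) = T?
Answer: -32*I*√11 ≈ -106.13*I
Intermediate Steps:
V(J) = I*√11 (V(J) = √(-9 - 2) = √(-11) = I*√11)
((-4 - 4)*4)*V(0) = ((-4 - 4)*4)*(I*√11) = (-8*4)*(I*√11) = -32*I*√11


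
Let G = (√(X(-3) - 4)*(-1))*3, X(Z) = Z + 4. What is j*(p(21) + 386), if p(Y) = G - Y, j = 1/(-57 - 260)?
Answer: -365/317 + 3*I*√3/317 ≈ -1.1514 + 0.016392*I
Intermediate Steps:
X(Z) = 4 + Z
j = -1/317 (j = 1/(-317) = -1/317 ≈ -0.0031546)
G = -3*I*√3 (G = (√((4 - 3) - 4)*(-1))*3 = (√(1 - 4)*(-1))*3 = (√(-3)*(-1))*3 = ((I*√3)*(-1))*3 = -I*√3*3 = -3*I*√3 ≈ -5.1962*I)
p(Y) = -Y - 3*I*√3 (p(Y) = -3*I*√3 - Y = -Y - 3*I*√3)
j*(p(21) + 386) = -((-1*21 - 3*I*√3) + 386)/317 = -((-21 - 3*I*√3) + 386)/317 = -(365 - 3*I*√3)/317 = -365/317 + 3*I*√3/317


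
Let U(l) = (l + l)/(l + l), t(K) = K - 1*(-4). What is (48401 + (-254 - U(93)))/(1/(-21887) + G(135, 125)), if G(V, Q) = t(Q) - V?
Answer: -1053771502/131323 ≈ -8024.3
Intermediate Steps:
t(K) = 4 + K (t(K) = K + 4 = 4 + K)
G(V, Q) = 4 + Q - V (G(V, Q) = (4 + Q) - V = 4 + Q - V)
U(l) = 1 (U(l) = (2*l)/((2*l)) = (2*l)*(1/(2*l)) = 1)
(48401 + (-254 - U(93)))/(1/(-21887) + G(135, 125)) = (48401 + (-254 - 1*1))/(1/(-21887) + (4 + 125 - 1*135)) = (48401 + (-254 - 1))/(-1/21887 + (4 + 125 - 135)) = (48401 - 255)/(-1/21887 - 6) = 48146/(-131323/21887) = 48146*(-21887/131323) = -1053771502/131323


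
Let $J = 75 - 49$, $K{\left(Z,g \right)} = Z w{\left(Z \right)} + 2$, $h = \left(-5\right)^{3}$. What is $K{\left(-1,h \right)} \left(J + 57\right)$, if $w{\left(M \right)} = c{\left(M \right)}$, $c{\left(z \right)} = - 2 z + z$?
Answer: $83$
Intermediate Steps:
$c{\left(z \right)} = - z$
$h = -125$
$w{\left(M \right)} = - M$
$K{\left(Z,g \right)} = 2 - Z^{2}$ ($K{\left(Z,g \right)} = Z \left(- Z\right) + 2 = - Z^{2} + 2 = 2 - Z^{2}$)
$J = 26$
$K{\left(-1,h \right)} \left(J + 57\right) = \left(2 - \left(-1\right)^{2}\right) \left(26 + 57\right) = \left(2 - 1\right) 83 = 1 \cdot 83 = 83$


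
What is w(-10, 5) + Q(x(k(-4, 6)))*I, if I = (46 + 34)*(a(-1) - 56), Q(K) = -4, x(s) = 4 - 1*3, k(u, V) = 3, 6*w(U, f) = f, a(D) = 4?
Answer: 99845/6 ≈ 16641.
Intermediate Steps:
w(U, f) = f/6
x(s) = 1 (x(s) = 4 - 3 = 1)
I = -4160 (I = (46 + 34)*(4 - 56) = 80*(-52) = -4160)
w(-10, 5) + Q(x(k(-4, 6)))*I = (1/6)*5 - 4*(-4160) = 5/6 + 16640 = 99845/6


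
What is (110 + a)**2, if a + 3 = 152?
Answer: 67081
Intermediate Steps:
a = 149 (a = -3 + 152 = 149)
(110 + a)**2 = (110 + 149)**2 = 259**2 = 67081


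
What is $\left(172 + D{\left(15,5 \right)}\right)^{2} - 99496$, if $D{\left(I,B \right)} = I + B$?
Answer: $-62632$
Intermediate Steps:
$D{\left(I,B \right)} = B + I$
$\left(172 + D{\left(15,5 \right)}\right)^{2} - 99496 = \left(172 + \left(5 + 15\right)\right)^{2} - 99496 = \left(172 + 20\right)^{2} - 99496 = 192^{2} - 99496 = 36864 - 99496 = -62632$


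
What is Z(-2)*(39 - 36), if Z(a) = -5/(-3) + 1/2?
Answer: 13/2 ≈ 6.5000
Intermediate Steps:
Z(a) = 13/6 (Z(a) = -5*(-⅓) + 1*(½) = 5/3 + ½ = 13/6)
Z(-2)*(39 - 36) = 13*(39 - 36)/6 = (13/6)*3 = 13/2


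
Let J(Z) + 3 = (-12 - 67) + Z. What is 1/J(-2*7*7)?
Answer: -1/180 ≈ -0.0055556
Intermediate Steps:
J(Z) = -82 + Z (J(Z) = -3 + ((-12 - 67) + Z) = -3 + (-79 + Z) = -82 + Z)
1/J(-2*7*7) = 1/(-82 - 2*7*7) = 1/(-82 - 14*7) = 1/(-82 - 98) = 1/(-180) = -1/180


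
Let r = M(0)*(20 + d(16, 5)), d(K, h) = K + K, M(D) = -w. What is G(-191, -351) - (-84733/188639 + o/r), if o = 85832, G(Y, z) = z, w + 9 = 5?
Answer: -340293117/445874 ≈ -763.21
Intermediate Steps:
w = -4 (w = -9 + 5 = -4)
M(D) = 4 (M(D) = -1*(-4) = 4)
d(K, h) = 2*K
r = 208 (r = 4*(20 + 2*16) = 4*(20 + 32) = 4*52 = 208)
G(-191, -351) - (-84733/188639 + o/r) = -351 - (-84733/188639 + 85832/208) = -351 - (-84733*1/188639 + 85832*(1/208)) = -351 - (-7703/17149 + 10729/26) = -351 - 1*183791343/445874 = -351 - 183791343/445874 = -340293117/445874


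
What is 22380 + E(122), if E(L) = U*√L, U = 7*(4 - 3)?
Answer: 22380 + 7*√122 ≈ 22457.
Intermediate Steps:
U = 7 (U = 7*1 = 7)
E(L) = 7*√L
22380 + E(122) = 22380 + 7*√122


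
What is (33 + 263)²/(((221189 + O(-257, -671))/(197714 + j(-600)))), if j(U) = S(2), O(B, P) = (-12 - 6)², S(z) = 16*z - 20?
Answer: 17323961216/221513 ≈ 78207.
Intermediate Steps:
S(z) = -20 + 16*z
O(B, P) = 324 (O(B, P) = (-18)² = 324)
j(U) = 12 (j(U) = -20 + 16*2 = -20 + 32 = 12)
(33 + 263)²/(((221189 + O(-257, -671))/(197714 + j(-600)))) = (33 + 263)²/(((221189 + 324)/(197714 + 12))) = 296²/((221513/197726)) = 87616/((221513*(1/197726))) = 87616/(221513/197726) = 87616*(197726/221513) = 17323961216/221513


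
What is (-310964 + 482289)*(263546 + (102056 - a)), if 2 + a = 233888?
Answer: 22566243700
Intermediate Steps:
a = 233886 (a = -2 + 233888 = 233886)
(-310964 + 482289)*(263546 + (102056 - a)) = (-310964 + 482289)*(263546 + (102056 - 1*233886)) = 171325*(263546 + (102056 - 233886)) = 171325*(263546 - 131830) = 171325*131716 = 22566243700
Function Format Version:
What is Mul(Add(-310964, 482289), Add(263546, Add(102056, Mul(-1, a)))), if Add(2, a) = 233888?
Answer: 22566243700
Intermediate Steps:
a = 233886 (a = Add(-2, 233888) = 233886)
Mul(Add(-310964, 482289), Add(263546, Add(102056, Mul(-1, a)))) = Mul(Add(-310964, 482289), Add(263546, Add(102056, Mul(-1, 233886)))) = Mul(171325, Add(263546, Add(102056, -233886))) = Mul(171325, Add(263546, -131830)) = Mul(171325, 131716) = 22566243700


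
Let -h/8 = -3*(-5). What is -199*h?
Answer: 23880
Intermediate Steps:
h = -120 (h = -(-24)*(-5) = -8*15 = -120)
-199*h = -199*(-120) = 23880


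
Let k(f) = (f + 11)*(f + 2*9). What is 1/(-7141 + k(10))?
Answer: -1/6553 ≈ -0.00015260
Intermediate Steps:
k(f) = (11 + f)*(18 + f) (k(f) = (11 + f)*(f + 18) = (11 + f)*(18 + f))
1/(-7141 + k(10)) = 1/(-7141 + (198 + 10² + 29*10)) = 1/(-7141 + (198 + 100 + 290)) = 1/(-7141 + 588) = 1/(-6553) = -1/6553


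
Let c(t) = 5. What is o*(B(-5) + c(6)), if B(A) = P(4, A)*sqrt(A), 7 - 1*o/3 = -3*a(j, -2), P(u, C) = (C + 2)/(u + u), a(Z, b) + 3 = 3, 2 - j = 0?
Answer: 105 - 63*I*sqrt(5)/8 ≈ 105.0 - 17.609*I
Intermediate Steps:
j = 2 (j = 2 - 1*0 = 2 + 0 = 2)
a(Z, b) = 0 (a(Z, b) = -3 + 3 = 0)
P(u, C) = (2 + C)/(2*u) (P(u, C) = (2 + C)/((2*u)) = (2 + C)*(1/(2*u)) = (2 + C)/(2*u))
o = 21 (o = 21 - (-9)*0 = 21 - 3*0 = 21 + 0 = 21)
B(A) = sqrt(A)*(1/4 + A/8) (B(A) = ((1/2)*(2 + A)/4)*sqrt(A) = ((1/2)*(1/4)*(2 + A))*sqrt(A) = (1/4 + A/8)*sqrt(A) = sqrt(A)*(1/4 + A/8))
o*(B(-5) + c(6)) = 21*(sqrt(-5)*(2 - 5)/8 + 5) = 21*((1/8)*(I*sqrt(5))*(-3) + 5) = 21*(-3*I*sqrt(5)/8 + 5) = 21*(5 - 3*I*sqrt(5)/8) = 105 - 63*I*sqrt(5)/8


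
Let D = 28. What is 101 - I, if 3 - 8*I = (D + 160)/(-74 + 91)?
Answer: 13873/136 ≈ 102.01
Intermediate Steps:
I = -137/136 (I = 3/8 - (28 + 160)/(8*(-74 + 91)) = 3/8 - 47/(2*17) = 3/8 - 1/8*188/17 = 3/8 - 47/34 = -137/136 ≈ -1.0074)
101 - I = 101 - 1*(-137/136) = 101 + 137/136 = 13873/136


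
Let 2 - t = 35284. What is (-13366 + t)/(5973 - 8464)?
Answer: 48648/2491 ≈ 19.530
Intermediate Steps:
t = -35282 (t = 2 - 1*35284 = 2 - 35284 = -35282)
(-13366 + t)/(5973 - 8464) = (-13366 - 35282)/(5973 - 8464) = -48648/(-2491) = -48648*(-1/2491) = 48648/2491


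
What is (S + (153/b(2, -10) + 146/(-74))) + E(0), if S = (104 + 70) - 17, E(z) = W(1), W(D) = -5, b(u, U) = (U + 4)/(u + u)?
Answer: 1777/37 ≈ 48.027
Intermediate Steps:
b(u, U) = (4 + U)/(2*u) (b(u, U) = (4 + U)/((2*u)) = (4 + U)*(1/(2*u)) = (4 + U)/(2*u))
E(z) = -5
S = 157 (S = 174 - 17 = 157)
(S + (153/b(2, -10) + 146/(-74))) + E(0) = (157 + (153/(((½)*(4 - 10)/2)) + 146/(-74))) - 5 = (157 + (153/(((½)*(½)*(-6))) + 146*(-1/74))) - 5 = (157 + (153/(-3/2) - 73/37)) - 5 = (157 + (153*(-⅔) - 73/37)) - 5 = (157 + (-102 - 73/37)) - 5 = (157 - 3847/37) - 5 = 1962/37 - 5 = 1777/37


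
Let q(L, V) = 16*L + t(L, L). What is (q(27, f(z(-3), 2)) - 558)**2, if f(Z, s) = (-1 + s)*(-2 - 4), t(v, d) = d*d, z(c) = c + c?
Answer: 363609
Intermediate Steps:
z(c) = 2*c
t(v, d) = d**2
f(Z, s) = 6 - 6*s (f(Z, s) = (-1 + s)*(-6) = 6 - 6*s)
q(L, V) = L**2 + 16*L (q(L, V) = 16*L + L**2 = L**2 + 16*L)
(q(27, f(z(-3), 2)) - 558)**2 = (27*(16 + 27) - 558)**2 = (27*43 - 558)**2 = (1161 - 558)**2 = 603**2 = 363609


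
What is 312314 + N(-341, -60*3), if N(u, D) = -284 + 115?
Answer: 312145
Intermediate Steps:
N(u, D) = -169
312314 + N(-341, -60*3) = 312314 - 169 = 312145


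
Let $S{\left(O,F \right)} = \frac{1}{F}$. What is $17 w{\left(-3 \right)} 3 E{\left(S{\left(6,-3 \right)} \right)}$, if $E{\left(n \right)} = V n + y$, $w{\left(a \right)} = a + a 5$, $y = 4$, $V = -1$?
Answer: $-3978$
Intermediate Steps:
$w{\left(a \right)} = 6 a$ ($w{\left(a \right)} = a + 5 a = 6 a$)
$E{\left(n \right)} = 4 - n$ ($E{\left(n \right)} = - n + 4 = 4 - n$)
$17 w{\left(-3 \right)} 3 E{\left(S{\left(6,-3 \right)} \right)} = 17 \cdot 6 \left(-3\right) 3 \left(4 - \frac{1}{-3}\right) = 17 \left(-18\right) 3 \left(4 - - \frac{1}{3}\right) = \left(-306\right) 3 \left(4 + \frac{1}{3}\right) = \left(-918\right) \frac{13}{3} = -3978$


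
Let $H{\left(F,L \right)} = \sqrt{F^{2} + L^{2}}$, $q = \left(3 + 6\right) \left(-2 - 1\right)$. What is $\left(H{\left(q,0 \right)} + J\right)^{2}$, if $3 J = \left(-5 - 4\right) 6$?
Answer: $81$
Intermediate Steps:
$J = -18$ ($J = \frac{\left(-5 - 4\right) 6}{3} = \frac{\left(-9\right) 6}{3} = \frac{1}{3} \left(-54\right) = -18$)
$q = -27$ ($q = 9 \left(-3\right) = -27$)
$\left(H{\left(q,0 \right)} + J\right)^{2} = \left(\sqrt{\left(-27\right)^{2} + 0^{2}} - 18\right)^{2} = \left(\sqrt{729 + 0} - 18\right)^{2} = \left(\sqrt{729} - 18\right)^{2} = \left(27 - 18\right)^{2} = 9^{2} = 81$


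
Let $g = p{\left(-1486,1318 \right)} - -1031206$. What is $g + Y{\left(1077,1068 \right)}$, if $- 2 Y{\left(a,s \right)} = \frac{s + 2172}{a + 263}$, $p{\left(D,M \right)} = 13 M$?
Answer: $\frac{70238699}{67} \approx 1.0483 \cdot 10^{6}$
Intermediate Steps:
$Y{\left(a,s \right)} = - \frac{2172 + s}{2 \left(263 + a\right)}$ ($Y{\left(a,s \right)} = - \frac{\left(s + 2172\right) \frac{1}{a + 263}}{2} = - \frac{\left(2172 + s\right) \frac{1}{263 + a}}{2} = - \frac{\frac{1}{263 + a} \left(2172 + s\right)}{2} = - \frac{2172 + s}{2 \left(263 + a\right)}$)
$g = 1048340$ ($g = 13 \cdot 1318 - -1031206 = 17134 + 1031206 = 1048340$)
$g + Y{\left(1077,1068 \right)} = 1048340 + \frac{-2172 - 1068}{2 \left(263 + 1077\right)} = 1048340 + \frac{-2172 - 1068}{2 \cdot 1340} = 1048340 + \frac{1}{2} \cdot \frac{1}{1340} \left(-3240\right) = 1048340 - \frac{81}{67} = \frac{70238699}{67}$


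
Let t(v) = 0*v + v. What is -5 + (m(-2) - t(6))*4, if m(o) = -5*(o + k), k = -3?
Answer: 71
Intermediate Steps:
t(v) = v (t(v) = 0 + v = v)
m(o) = 15 - 5*o (m(o) = -5*(o - 3) = -5*(-3 + o) = 15 - 5*o)
-5 + (m(-2) - t(6))*4 = -5 + ((15 - 5*(-2)) - 1*6)*4 = -5 + ((15 + 10) - 6)*4 = -5 + (25 - 6)*4 = -5 + 19*4 = -5 + 76 = 71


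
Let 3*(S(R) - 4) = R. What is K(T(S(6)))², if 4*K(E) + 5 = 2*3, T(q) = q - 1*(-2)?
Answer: 1/16 ≈ 0.062500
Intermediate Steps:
S(R) = 4 + R/3
T(q) = 2 + q (T(q) = q + 2 = 2 + q)
K(E) = ¼ (K(E) = -5/4 + (2*3)/4 = -5/4 + (¼)*6 = -5/4 + 3/2 = ¼)
K(T(S(6)))² = (¼)² = 1/16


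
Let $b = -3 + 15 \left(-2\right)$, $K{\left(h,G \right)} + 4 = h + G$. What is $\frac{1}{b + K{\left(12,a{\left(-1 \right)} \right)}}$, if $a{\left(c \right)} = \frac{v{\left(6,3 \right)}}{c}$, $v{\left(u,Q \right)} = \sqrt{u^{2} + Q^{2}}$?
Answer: $- \frac{5}{116} + \frac{3 \sqrt{5}}{580} \approx -0.031538$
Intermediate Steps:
$v{\left(u,Q \right)} = \sqrt{Q^{2} + u^{2}}$
$a{\left(c \right)} = \frac{3 \sqrt{5}}{c}$ ($a{\left(c \right)} = \frac{\sqrt{3^{2} + 6^{2}}}{c} = \frac{\sqrt{9 + 36}}{c} = \frac{\sqrt{45}}{c} = \frac{3 \sqrt{5}}{c}$)
$K{\left(h,G \right)} = -4 + G + h$ ($K{\left(h,G \right)} = -4 + \left(h + G\right) = -4 + \left(G + h\right) = -4 + G + h$)
$b = -33$ ($b = -3 - 30 = -33$)
$\frac{1}{b + K{\left(12,a{\left(-1 \right)} \right)}} = \frac{1}{-33 + \left(-4 + \frac{3 \sqrt{5}}{-1} + 12\right)} = \frac{1}{-33 + \left(-4 + 3 \sqrt{5} \left(-1\right) + 12\right)} = \frac{1}{-33 - \left(-8 + 3 \sqrt{5}\right)} = \frac{1}{-33 + \left(8 - 3 \sqrt{5}\right)} = \frac{1}{-25 - 3 \sqrt{5}}$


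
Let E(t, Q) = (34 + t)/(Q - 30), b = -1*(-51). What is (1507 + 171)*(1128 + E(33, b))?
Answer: 39860890/21 ≈ 1.8981e+6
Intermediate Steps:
b = 51
E(t, Q) = (34 + t)/(-30 + Q)
(1507 + 171)*(1128 + E(33, b)) = (1507 + 171)*(1128 + (34 + 33)/(-30 + 51)) = 1678*(1128 + 67/21) = 1678*(23755/21) = 39860890/21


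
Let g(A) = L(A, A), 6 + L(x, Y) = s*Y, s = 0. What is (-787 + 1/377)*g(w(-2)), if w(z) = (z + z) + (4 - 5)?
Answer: 1780188/377 ≈ 4722.0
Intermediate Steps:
w(z) = -1 + 2*z (w(z) = 2*z - 1 = -1 + 2*z)
L(x, Y) = -6 (L(x, Y) = -6 + 0*Y = -6 + 0 = -6)
g(A) = -6
(-787 + 1/377)*g(w(-2)) = (-787 + 1/377)*(-6) = -296698/377*(-6) = 1780188/377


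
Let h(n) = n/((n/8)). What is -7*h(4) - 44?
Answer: -100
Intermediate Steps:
h(n) = 8 (h(n) = n/((n*(1/8))) = n/((n/8)) = n*(8/n) = 8)
-7*h(4) - 44 = -7*8 - 44 = -56 - 44 = -100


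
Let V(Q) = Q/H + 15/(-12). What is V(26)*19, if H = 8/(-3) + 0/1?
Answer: -209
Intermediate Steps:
H = -8/3 (H = 8*(-⅓) + 0*1 = -8/3 + 0 = -8/3 ≈ -2.6667)
V(Q) = -5/4 - 3*Q/8 (V(Q) = Q/(-8/3) + 15/(-12) = Q*(-3/8) + 15*(-1/12) = -3*Q/8 - 5/4 = -5/4 - 3*Q/8)
V(26)*19 = (-5/4 - 3/8*26)*19 = (-5/4 - 39/4)*19 = -11*19 = -209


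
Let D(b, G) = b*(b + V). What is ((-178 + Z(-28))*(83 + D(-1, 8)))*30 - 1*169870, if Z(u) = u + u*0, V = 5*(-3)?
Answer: -781690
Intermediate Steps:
V = -15
D(b, G) = b*(-15 + b) (D(b, G) = b*(b - 15) = b*(-15 + b))
Z(u) = u (Z(u) = u + 0 = u)
((-178 + Z(-28))*(83 + D(-1, 8)))*30 - 1*169870 = ((-178 - 28)*(83 - (-15 - 1)))*30 - 1*169870 = -206*(83 - 1*(-16))*30 - 169870 = -206*(83 + 16)*30 - 169870 = -206*99*30 - 169870 = -20394*30 - 169870 = -611820 - 169870 = -781690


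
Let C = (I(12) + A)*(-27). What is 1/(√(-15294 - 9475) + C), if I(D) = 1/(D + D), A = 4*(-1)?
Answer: 6840/2316241 - 64*I*√24769/2316241 ≈ 0.0029531 - 0.0043486*I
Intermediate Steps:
A = -4
I(D) = 1/(2*D)
C = 855/8 (C = ((½)/12 - 4)*(-27) = ((½)*(1/12) - 4)*(-27) = (1/24 - 4)*(-27) = -95/24*(-27) = 855/8 ≈ 106.88)
1/(√(-15294 - 9475) + C) = 1/(√(-15294 - 9475) + 855/8) = 1/(√(-24769) + 855/8) = 1/(I*√24769 + 855/8) = 1/(855/8 + I*√24769)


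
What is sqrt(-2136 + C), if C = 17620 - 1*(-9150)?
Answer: sqrt(24634) ≈ 156.95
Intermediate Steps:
C = 26770 (C = 17620 + 9150 = 26770)
sqrt(-2136 + C) = sqrt(-2136 + 26770) = sqrt(24634)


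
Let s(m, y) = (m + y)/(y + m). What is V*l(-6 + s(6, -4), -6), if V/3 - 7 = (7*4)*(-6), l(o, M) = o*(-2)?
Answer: -4830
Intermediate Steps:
s(m, y) = 1 (s(m, y) = (m + y)/(m + y) = 1)
l(o, M) = -2*o
V = -483 (V = 21 + 3*((7*4)*(-6)) = 21 + 3*(28*(-6)) = 21 + 3*(-168) = 21 - 504 = -483)
V*l(-6 + s(6, -4), -6) = -(-966)*(-6 + 1) = -(-966)*(-5) = -483*10 = -4830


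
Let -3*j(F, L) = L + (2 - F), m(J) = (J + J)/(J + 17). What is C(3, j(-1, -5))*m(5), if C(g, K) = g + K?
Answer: 5/3 ≈ 1.6667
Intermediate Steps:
m(J) = 2*J/(17 + J) (m(J) = (2*J)/(17 + J) = 2*J/(17 + J))
j(F, L) = -⅔ - L/3 + F/3 (j(F, L) = -(L + (2 - F))/3 = -(2 + L - F)/3 = -⅔ - L/3 + F/3)
C(g, K) = K + g
C(3, j(-1, -5))*m(5) = ((-⅔ - ⅓*(-5) + (⅓)*(-1)) + 3)*(2*5/(17 + 5)) = ((-⅔ + 5/3 - ⅓) + 3)*(2*5/22) = (⅔ + 3)*(2*5*(1/22)) = (11/3)*(5/11) = 5/3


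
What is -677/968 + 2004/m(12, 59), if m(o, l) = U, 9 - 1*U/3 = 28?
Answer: -659487/18392 ≈ -35.857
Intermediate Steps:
U = -57 (U = 27 - 3*28 = 27 - 84 = -57)
m(o, l) = -57
-677/968 + 2004/m(12, 59) = -677/968 + 2004/(-57) = -677*1/968 + 2004*(-1/57) = -677/968 - 668/19 = -659487/18392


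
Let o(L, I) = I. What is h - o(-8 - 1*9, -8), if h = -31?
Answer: -23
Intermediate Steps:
h - o(-8 - 1*9, -8) = -31 - 1*(-8) = -31 + 8 = -23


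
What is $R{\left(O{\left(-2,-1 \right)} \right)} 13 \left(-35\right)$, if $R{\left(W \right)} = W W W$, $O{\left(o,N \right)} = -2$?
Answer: $3640$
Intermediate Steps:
$R{\left(W \right)} = W^{3}$ ($R{\left(W \right)} = W^{2} W = W^{3}$)
$R{\left(O{\left(-2,-1 \right)} \right)} 13 \left(-35\right) = \left(-2\right)^{3} \cdot 13 \left(-35\right) = \left(-8\right) 13 \left(-35\right) = \left(-104\right) \left(-35\right) = 3640$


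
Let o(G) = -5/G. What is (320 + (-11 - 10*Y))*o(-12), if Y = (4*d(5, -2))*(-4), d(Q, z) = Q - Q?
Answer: 515/4 ≈ 128.75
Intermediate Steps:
d(Q, z) = 0
Y = 0 (Y = (4*0)*(-4) = 0*(-4) = 0)
(320 + (-11 - 10*Y))*o(-12) = (320 + (-11 - 10*0))*(-5/(-12)) = (320 + (-11 + 0))*(-5*(-1/12)) = (320 - 11)*(5/12) = 309*(5/12) = 515/4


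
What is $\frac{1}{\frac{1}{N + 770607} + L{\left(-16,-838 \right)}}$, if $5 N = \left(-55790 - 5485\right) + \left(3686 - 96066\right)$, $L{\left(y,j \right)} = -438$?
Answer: $- \frac{739876}{324065687} \approx -0.0022831$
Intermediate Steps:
$N = -30731$ ($N = \frac{\left(-55790 - 5485\right) + \left(3686 - 96066\right)}{5} = \frac{-61275 + \left(3686 - 96066\right)}{5} = \frac{-61275 - 92380}{5} = \frac{1}{5} \left(-153655\right) = -30731$)
$\frac{1}{\frac{1}{N + 770607} + L{\left(-16,-838 \right)}} = \frac{1}{\frac{1}{-30731 + 770607} - 438} = \frac{1}{\frac{1}{739876} - 438} = \frac{1}{- \frac{324065687}{739876}} = - \frac{739876}{324065687}$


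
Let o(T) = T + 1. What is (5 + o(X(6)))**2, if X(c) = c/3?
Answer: 64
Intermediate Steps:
X(c) = c/3 (X(c) = c*(1/3) = c/3)
o(T) = 1 + T
(5 + o(X(6)))**2 = (5 + (1 + (1/3)*6))**2 = (5 + (1 + 2))**2 = (5 + 3)**2 = 8**2 = 64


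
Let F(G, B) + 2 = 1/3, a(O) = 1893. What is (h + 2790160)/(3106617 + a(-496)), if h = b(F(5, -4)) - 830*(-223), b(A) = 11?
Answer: 2975261/3108510 ≈ 0.95713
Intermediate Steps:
F(G, B) = -5/3 (F(G, B) = -2 + 1/3 = -5/3)
h = 185101 (h = 11 - 830*(-223) = 11 + 185090 = 185101)
(h + 2790160)/(3106617 + a(-496)) = (185101 + 2790160)/(3106617 + 1893) = 2975261/3108510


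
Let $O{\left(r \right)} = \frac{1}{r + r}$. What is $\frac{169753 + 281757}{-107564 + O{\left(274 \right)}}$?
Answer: $- \frac{247427480}{58945071} \approx -4.1976$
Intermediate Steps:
$O{\left(r \right)} = \frac{1}{2 r}$
$\frac{169753 + 281757}{-107564 + O{\left(274 \right)}} = \frac{169753 + 281757}{-107564 + \frac{1}{2 \cdot 274}} = \frac{451510}{-107564 + \frac{1}{2} \cdot \frac{1}{274}} = \frac{451510}{-107564 + \frac{1}{548}} = \frac{451510}{- \frac{58945071}{548}} = 451510 \left(- \frac{548}{58945071}\right) = - \frac{247427480}{58945071}$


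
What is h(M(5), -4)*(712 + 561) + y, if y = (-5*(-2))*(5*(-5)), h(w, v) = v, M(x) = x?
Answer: -5342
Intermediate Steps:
y = -250 (y = 10*(-25) = -250)
h(M(5), -4)*(712 + 561) + y = -4*(712 + 561) - 250 = -4*1273 - 250 = -5092 - 250 = -5342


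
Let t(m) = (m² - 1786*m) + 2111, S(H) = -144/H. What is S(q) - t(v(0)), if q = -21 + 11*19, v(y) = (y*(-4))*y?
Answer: -99253/47 ≈ -2111.8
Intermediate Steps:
v(y) = -4*y² (v(y) = (-4*y)*y = -4*y²)
q = 188 (q = -21 + 209 = 188)
t(m) = 2111 + m² - 1786*m
S(q) - t(v(0)) = -144/188 - (2111 + (-4*0²)² - (-7144)*0²) = -144*1/188 - (2111 + (-4*0)² - (-7144)*0) = -36/47 - (2111 + 0² - 1786*0) = -36/47 - (2111 + 0 + 0) = -36/47 - 1*2111 = -36/47 - 2111 = -99253/47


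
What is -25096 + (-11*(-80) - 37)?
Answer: -24253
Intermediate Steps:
-25096 + (-11*(-80) - 37) = -25096 + (880 - 37) = -25096 + 843 = -24253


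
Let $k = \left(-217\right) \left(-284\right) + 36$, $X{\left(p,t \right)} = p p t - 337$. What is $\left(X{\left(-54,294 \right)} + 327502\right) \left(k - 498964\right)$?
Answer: $-517968293700$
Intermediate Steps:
$X{\left(p,t \right)} = -337 + t p^{2}$ ($X{\left(p,t \right)} = p^{2} t - 337 = t p^{2} - 337 = -337 + t p^{2}$)
$k = 61664$ ($k = 61628 + 36 = 61664$)
$\left(X{\left(-54,294 \right)} + 327502\right) \left(k - 498964\right) = \left(\left(-337 + 294 \left(-54\right)^{2}\right) + 327502\right) \left(61664 - 498964\right) = \left(\left(-337 + 294 \cdot 2916\right) + 327502\right) \left(-437300\right) = \left(\left(-337 + 857304\right) + 327502\right) \left(-437300\right) = \left(856967 + 327502\right) \left(-437300\right) = 1184469 \left(-437300\right) = -517968293700$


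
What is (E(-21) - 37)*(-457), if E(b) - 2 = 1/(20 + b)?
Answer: 16452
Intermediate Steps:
E(b) = 2 + 1/(20 + b)
(E(-21) - 37)*(-457) = ((41 + 2*(-21))/(20 - 21) - 37)*(-457) = ((41 - 42)/(-1) - 37)*(-457) = (-1*(-1) - 37)*(-457) = (1 - 37)*(-457) = -36*(-457) = 16452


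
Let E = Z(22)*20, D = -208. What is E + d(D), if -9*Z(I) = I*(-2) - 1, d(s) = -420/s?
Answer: 5305/52 ≈ 102.02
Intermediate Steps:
Z(I) = ⅑ + 2*I/9 (Z(I) = -(I*(-2) - 1)/9 = -(-2*I - 1)/9 = -(-1 - 2*I)/9 = ⅑ + 2*I/9)
E = 100 (E = (⅑ + (2/9)*22)*20 = (⅑ + 44/9)*20 = 5*20 = 100)
E + d(D) = 100 - 420/(-208) = 100 - 420*(-1/208) = 100 + 105/52 = 5305/52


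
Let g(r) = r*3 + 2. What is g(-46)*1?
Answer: -136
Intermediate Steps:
g(r) = 2 + 3*r (g(r) = 3*r + 2 = 2 + 3*r)
g(-46)*1 = (2 + 3*(-46))*1 = (2 - 138)*1 = -136*1 = -136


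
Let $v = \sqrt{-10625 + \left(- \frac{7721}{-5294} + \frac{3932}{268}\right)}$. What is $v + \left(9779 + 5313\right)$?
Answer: $15092 + \frac{i \sqrt{1334709044682818}}{354698} \approx 15092.0 + 103.0 i$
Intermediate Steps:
$v = \frac{i \sqrt{1334709044682818}}{354698}$ ($v = \sqrt{-10625 + \left(\left(-7721\right) \left(- \frac{1}{5294}\right) + 3932 \cdot \frac{1}{268}\right)} = \sqrt{-10625 + \left(\frac{7721}{5294} + \frac{983}{67}\right)} = \sqrt{-10625 + \frac{5721309}{354698}} = \sqrt{- \frac{3762944941}{354698}} = \frac{i \sqrt{1334709044682818}}{354698} \approx 103.0 i$)
$v + \left(9779 + 5313\right) = \frac{i \sqrt{1334709044682818}}{354698} + \left(9779 + 5313\right) = \frac{i \sqrt{1334709044682818}}{354698} + 15092 = 15092 + \frac{i \sqrt{1334709044682818}}{354698}$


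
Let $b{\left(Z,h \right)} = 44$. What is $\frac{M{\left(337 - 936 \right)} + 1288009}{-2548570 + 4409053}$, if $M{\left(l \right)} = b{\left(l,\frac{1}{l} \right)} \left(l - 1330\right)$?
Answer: $\frac{1203133}{1860483} \approx 0.64668$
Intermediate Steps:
$M{\left(l \right)} = -58520 + 44 l$ ($M{\left(l \right)} = 44 \left(l - 1330\right) = 44 \left(-1330 + l\right) = -58520 + 44 l$)
$\frac{M{\left(337 - 936 \right)} + 1288009}{-2548570 + 4409053} = \frac{\left(-58520 + 44 \left(337 - 936\right)\right) + 1288009}{-2548570 + 4409053} = \frac{\left(-58520 + 44 \left(-599\right)\right) + 1288009}{1860483} = \left(\left(-58520 - 26356\right) + 1288009\right) \frac{1}{1860483} = \left(-84876 + 1288009\right) \frac{1}{1860483} = 1203133 \cdot \frac{1}{1860483} = \frac{1203133}{1860483}$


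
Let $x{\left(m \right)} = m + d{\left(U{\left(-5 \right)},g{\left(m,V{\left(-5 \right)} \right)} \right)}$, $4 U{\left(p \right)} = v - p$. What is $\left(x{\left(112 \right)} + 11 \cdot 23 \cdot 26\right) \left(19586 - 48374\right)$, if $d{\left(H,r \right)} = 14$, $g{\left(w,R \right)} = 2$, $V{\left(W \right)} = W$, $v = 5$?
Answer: $-192994752$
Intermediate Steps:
$U{\left(p \right)} = \frac{5}{4} - \frac{p}{4}$ ($U{\left(p \right)} = \frac{5 - p}{4} = \frac{5}{4} - \frac{p}{4}$)
$x{\left(m \right)} = 14 + m$ ($x{\left(m \right)} = m + 14 = 14 + m$)
$\left(x{\left(112 \right)} + 11 \cdot 23 \cdot 26\right) \left(19586 - 48374\right) = \left(\left(14 + 112\right) + 11 \cdot 23 \cdot 26\right) \left(19586 - 48374\right) = \left(126 + 253 \cdot 26\right) \left(-28788\right) = \left(126 + 6578\right) \left(-28788\right) = 6704 \left(-28788\right) = -192994752$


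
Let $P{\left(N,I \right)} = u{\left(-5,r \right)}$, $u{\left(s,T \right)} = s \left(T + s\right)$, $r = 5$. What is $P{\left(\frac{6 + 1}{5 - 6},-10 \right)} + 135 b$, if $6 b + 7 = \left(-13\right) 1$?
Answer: $-450$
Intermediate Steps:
$b = - \frac{10}{3}$ ($b = - \frac{7}{6} + \frac{\left(-13\right) 1}{6} = - \frac{7}{6} + \frac{1}{6} \left(-13\right) = - \frac{7}{6} - \frac{13}{6} = - \frac{10}{3} \approx -3.3333$)
$P{\left(N,I \right)} = 0$ ($P{\left(N,I \right)} = - 5 \left(5 - 5\right) = \left(-5\right) 0 = 0$)
$P{\left(\frac{6 + 1}{5 - 6},-10 \right)} + 135 b = 0 + 135 \left(- \frac{10}{3}\right) = 0 - 450 = -450$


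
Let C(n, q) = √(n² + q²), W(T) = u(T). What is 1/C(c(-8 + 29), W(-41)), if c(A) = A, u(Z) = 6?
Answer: √53/159 ≈ 0.045787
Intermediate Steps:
W(T) = 6
1/C(c(-8 + 29), W(-41)) = 1/(√((-8 + 29)² + 6²)) = 1/(√(21² + 36)) = 1/(√(441 + 36)) = 1/(√477) = 1/(3*√53) = √53/159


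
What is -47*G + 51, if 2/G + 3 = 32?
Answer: 1385/29 ≈ 47.759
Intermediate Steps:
G = 2/29 (G = 2/(-3 + 32) = 2/29 ≈ 0.068966)
-47*G + 51 = -47*2/29 + 51 = -94/29 + 51 = 1385/29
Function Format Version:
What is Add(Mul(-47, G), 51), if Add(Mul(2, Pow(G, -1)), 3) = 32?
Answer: Rational(1385, 29) ≈ 47.759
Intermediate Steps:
G = Rational(2, 29) (G = Mul(2, Pow(Add(-3, 32), -1)) = Mul(2, Pow(29, -1)) = Mul(2, Rational(1, 29)) = Rational(2, 29) ≈ 0.068966)
Add(Mul(-47, G), 51) = Add(Mul(-47, Rational(2, 29)), 51) = Add(Rational(-94, 29), 51) = Rational(1385, 29)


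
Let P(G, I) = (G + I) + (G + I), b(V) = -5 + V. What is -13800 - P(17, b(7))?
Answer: -13838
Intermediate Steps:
P(G, I) = 2*G + 2*I
-13800 - P(17, b(7)) = -13800 - (2*17 + 2*(-5 + 7)) = -13800 - (34 + 2*2) = -13800 - (34 + 4) = -13800 - 1*38 = -13800 - 38 = -13838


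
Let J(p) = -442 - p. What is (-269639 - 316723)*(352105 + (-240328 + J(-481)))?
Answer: -65564653392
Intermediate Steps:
(-269639 - 316723)*(352105 + (-240328 + J(-481))) = (-269639 - 316723)*(352105 + (-240328 + (-442 - 1*(-481)))) = -586362*(352105 + (-240328 + (-442 + 481))) = -586362*(352105 + (-240328 + 39)) = -586362*(352105 - 240289) = -586362*111816 = -65564653392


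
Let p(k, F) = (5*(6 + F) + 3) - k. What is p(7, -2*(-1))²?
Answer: 1296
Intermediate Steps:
p(k, F) = 33 - k + 5*F (p(k, F) = ((30 + 5*F) + 3) - k = (33 + 5*F) - k = 33 - k + 5*F)
p(7, -2*(-1))² = (33 - 1*7 + 5*(-2*(-1)))² = (33 - 7 + 5*2)² = (33 - 7 + 10)² = 36² = 1296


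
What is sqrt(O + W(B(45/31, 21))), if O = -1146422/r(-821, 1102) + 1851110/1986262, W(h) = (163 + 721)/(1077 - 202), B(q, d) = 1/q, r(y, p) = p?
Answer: 2*I*sqrt(6594418681558774631390)/5040139825 ≈ 32.224*I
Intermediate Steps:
W(h) = 884/875
O = -29934928044/28800799 (O = -1146422/1102 + 1851110/1986262 = -1146422*1/1102 + 1851110*(1/1986262) = -30169/29 + 925555/993131 = -29934928044/28800799 ≈ -1039.4)
sqrt(O + W(B(45/31, 21))) = sqrt(-29934928044/28800799 + 884/875) = sqrt(-26167602132184/25200699125) = 2*I*sqrt(6594418681558774631390)/5040139825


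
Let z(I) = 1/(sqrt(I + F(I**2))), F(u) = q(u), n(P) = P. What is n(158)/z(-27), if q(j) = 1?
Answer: 158*I*sqrt(26) ≈ 805.65*I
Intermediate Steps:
F(u) = 1
z(I) = 1/sqrt(1 + I) (z(I) = 1/(sqrt(I + 1)) = 1/(sqrt(1 + I)) = 1/sqrt(1 + I))
n(158)/z(-27) = 158/(1/sqrt(1 - 27)) = 158/(1/sqrt(-26)) = 158/((-I*sqrt(26)/26)) = 158*(I*sqrt(26)) = 158*I*sqrt(26)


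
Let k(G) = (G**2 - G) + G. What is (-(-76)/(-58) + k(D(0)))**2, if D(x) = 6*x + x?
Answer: 1444/841 ≈ 1.7170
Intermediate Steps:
D(x) = 7*x
k(G) = G**2
(-(-76)/(-58) + k(D(0)))**2 = (-(-76)/(-58) + (7*0)**2)**2 = (-(-76)*(-1)/58 + 0**2)**2 = (-1*38/29 + 0)**2 = (-38/29 + 0)**2 = (-38/29)**2 = 1444/841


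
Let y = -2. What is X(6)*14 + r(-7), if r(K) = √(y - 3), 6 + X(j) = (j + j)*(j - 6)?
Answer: -84 + I*√5 ≈ -84.0 + 2.2361*I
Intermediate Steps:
X(j) = -6 + 2*j*(-6 + j) (X(j) = -6 + (j + j)*(j - 6) = -6 + (2*j)*(-6 + j) = -6 + 2*j*(-6 + j))
r(K) = I*√5 (r(K) = √(-2 - 3) = √(-5) = I*√5)
X(6)*14 + r(-7) = (-6 - 12*6 + 2*6²)*14 + I*√5 = (-6 - 72 + 2*36)*14 + I*√5 = (-6 - 72 + 72)*14 + I*√5 = -6*14 + I*√5 = -84 + I*√5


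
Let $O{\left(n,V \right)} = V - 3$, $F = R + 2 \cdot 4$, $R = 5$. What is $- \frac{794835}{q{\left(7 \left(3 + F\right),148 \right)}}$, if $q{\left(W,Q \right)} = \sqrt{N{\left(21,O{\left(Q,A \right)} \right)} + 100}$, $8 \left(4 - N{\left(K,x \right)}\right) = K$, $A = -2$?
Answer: $- \frac{1589670 \sqrt{1622}}{811} \approx -78943.0$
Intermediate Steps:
$F = 13$ ($F = 5 + 2 \cdot 4 = 5 + 8 = 13$)
$O{\left(n,V \right)} = -3 + V$
$N{\left(K,x \right)} = 4 - \frac{K}{8}$
$q{\left(W,Q \right)} = \frac{\sqrt{1622}}{4}$ ($q{\left(W,Q \right)} = \sqrt{\left(4 - \frac{21}{8}\right) + 100} = \sqrt{\frac{11}{8} + 100} = \sqrt{\frac{811}{8}} = \frac{\sqrt{1622}}{4}$)
$- \frac{794835}{q{\left(7 \left(3 + F\right),148 \right)}} = - \frac{794835}{\frac{1}{4} \sqrt{1622}} = - 794835 \frac{2 \sqrt{1622}}{811} = - \frac{1589670 \sqrt{1622}}{811}$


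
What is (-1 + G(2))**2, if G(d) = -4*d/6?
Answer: 49/9 ≈ 5.4444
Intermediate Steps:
G(d) = -2*d/3
(-1 + G(2))**2 = (-1 - 2/3*2)**2 = (-1 - 4/3)**2 = (-7/3)**2 = 49/9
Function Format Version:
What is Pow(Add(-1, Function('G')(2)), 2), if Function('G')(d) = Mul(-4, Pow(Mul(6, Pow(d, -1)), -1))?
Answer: Rational(49, 9) ≈ 5.4444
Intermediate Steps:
Function('G')(d) = Mul(Rational(-2, 3), d) (Function('G')(d) = Mul(-4, Mul(Rational(1, 6), d)) = Mul(Rational(-2, 3), d))
Pow(Add(-1, Function('G')(2)), 2) = Pow(Add(-1, Mul(Rational(-2, 3), 2)), 2) = Pow(Add(-1, Rational(-4, 3)), 2) = Pow(Rational(-7, 3), 2) = Rational(49, 9)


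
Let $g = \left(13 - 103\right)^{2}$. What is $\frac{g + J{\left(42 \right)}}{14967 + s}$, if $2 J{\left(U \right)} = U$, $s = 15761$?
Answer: $\frac{8121}{30728} \approx 0.26429$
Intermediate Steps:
$g = 8100$ ($g = \left(-90\right)^{2} = 8100$)
$J{\left(U \right)} = \frac{U}{2}$
$\frac{g + J{\left(42 \right)}}{14967 + s} = \frac{8100 + \frac{1}{2} \cdot 42}{14967 + 15761} = \frac{8100 + 21}{30728} = 8121 \cdot \frac{1}{30728} = \frac{8121}{30728}$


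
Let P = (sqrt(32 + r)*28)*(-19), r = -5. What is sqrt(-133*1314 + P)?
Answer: sqrt(-174762 - 1596*sqrt(3)) ≈ 421.34*I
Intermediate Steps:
P = -1596*sqrt(3) (P = (sqrt(32 - 5)*28)*(-19) = (sqrt(27)*28)*(-19) = ((3*sqrt(3))*28)*(-19) = (84*sqrt(3))*(-19) = -1596*sqrt(3) ≈ -2764.4)
sqrt(-133*1314 + P) = sqrt(-133*1314 - 1596*sqrt(3)) = sqrt(-174762 - 1596*sqrt(3))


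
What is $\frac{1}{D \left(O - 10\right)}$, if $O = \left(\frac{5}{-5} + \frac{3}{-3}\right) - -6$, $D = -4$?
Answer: $\frac{1}{24} \approx 0.041667$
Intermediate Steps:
$O = 4$ ($O = \left(5 \left(- \frac{1}{5}\right) + 3 \left(- \frac{1}{3}\right)\right) + 6 = \left(-1 - 1\right) + 6 = -2 + 6 = 4$)
$\frac{1}{D \left(O - 10\right)} = \frac{1}{\left(-4\right) \left(4 - 10\right)} = \frac{1}{\left(-4\right) \left(-6\right)} = \frac{1}{24}$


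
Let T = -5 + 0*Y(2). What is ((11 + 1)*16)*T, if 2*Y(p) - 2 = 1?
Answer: -960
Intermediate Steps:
Y(p) = 3/2 (Y(p) = 1 + (1/2)*1 = 1 + 1/2 = 3/2)
T = -5 (T = -5 + 0*(3/2) = -5 + 0 = -5)
((11 + 1)*16)*T = ((11 + 1)*16)*(-5) = (12*16)*(-5) = 192*(-5) = -960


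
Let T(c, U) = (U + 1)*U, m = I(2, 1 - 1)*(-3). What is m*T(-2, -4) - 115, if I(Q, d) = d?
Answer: -115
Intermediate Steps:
m = 0 (m = (1 - 1)*(-3) = 0*(-3) = 0)
T(c, U) = U*(1 + U) (T(c, U) = (1 + U)*U = U*(1 + U))
m*T(-2, -4) - 115 = 0*(-4*(1 - 4)) - 115 = 0*(-4*(-3)) - 115 = 0*12 - 115 = 0 - 115 = -115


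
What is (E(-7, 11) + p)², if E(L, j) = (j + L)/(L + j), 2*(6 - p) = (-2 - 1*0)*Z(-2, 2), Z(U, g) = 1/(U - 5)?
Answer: 2304/49 ≈ 47.020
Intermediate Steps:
Z(U, g) = 1/(-5 + U)
p = 41/7 (p = 6 - (-2 - 1*0)/(2*(-5 - 2)) = 6 - (-2 + 0)/(2*(-7)) = 6 - (-1)*(-1)/7 = 6 - ½*2/7 = 6 - ⅐ = 41/7 ≈ 5.8571)
E(L, j) = 1 (E(L, j) = (L + j)/(L + j) = 1)
(E(-7, 11) + p)² = (1 + 41/7)² = (48/7)² = 2304/49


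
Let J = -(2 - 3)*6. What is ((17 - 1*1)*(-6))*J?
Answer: -576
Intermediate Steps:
J = 6 (J = -(-1)*6 = -1*(-6) = 6)
((17 - 1*1)*(-6))*J = ((17 - 1*1)*(-6))*6 = ((17 - 1)*(-6))*6 = (16*(-6))*6 = -96*6 = -576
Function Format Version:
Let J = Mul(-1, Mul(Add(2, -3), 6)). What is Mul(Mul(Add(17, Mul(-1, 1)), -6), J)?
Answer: -576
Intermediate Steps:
J = 6 (J = Mul(-1, Mul(-1, 6)) = Mul(-1, -6) = 6)
Mul(Mul(Add(17, Mul(-1, 1)), -6), J) = Mul(Mul(Add(17, Mul(-1, 1)), -6), 6) = Mul(Mul(Add(17, -1), -6), 6) = Mul(Mul(16, -6), 6) = Mul(-96, 6) = -576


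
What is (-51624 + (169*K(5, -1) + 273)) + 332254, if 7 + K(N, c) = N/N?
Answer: 279889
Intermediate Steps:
K(N, c) = -6 (K(N, c) = -7 + N/N = -7 + 1 = -6)
(-51624 + (169*K(5, -1) + 273)) + 332254 = (-51624 + (169*(-6) + 273)) + 332254 = (-51624 + (-1014 + 273)) + 332254 = (-51624 - 741) + 332254 = -52365 + 332254 = 279889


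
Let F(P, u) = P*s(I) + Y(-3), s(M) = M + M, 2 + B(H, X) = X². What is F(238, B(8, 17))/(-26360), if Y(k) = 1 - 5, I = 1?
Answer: -59/3295 ≈ -0.017906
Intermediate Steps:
B(H, X) = -2 + X²
s(M) = 2*M
Y(k) = -4
F(P, u) = -4 + 2*P (F(P, u) = P*(2*1) - 4 = P*2 - 4 = 2*P - 4 = -4 + 2*P)
F(238, B(8, 17))/(-26360) = (-4 + 2*238)/(-26360) = (-4 + 476)*(-1/26360) = 472*(-1/26360) = -59/3295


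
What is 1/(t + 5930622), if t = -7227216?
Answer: -1/1296594 ≈ -7.7125e-7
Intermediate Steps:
1/(t + 5930622) = 1/(-7227216 + 5930622) = 1/(-1296594) = -1/1296594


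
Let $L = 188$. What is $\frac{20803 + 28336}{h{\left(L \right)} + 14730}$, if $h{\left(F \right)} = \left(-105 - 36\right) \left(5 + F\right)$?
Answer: $- \frac{49139}{12483} \approx -3.9365$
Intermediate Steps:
$h{\left(F \right)} = -705 - 141 F$ ($h{\left(F \right)} = - 141 \left(5 + F\right) = -705 - 141 F$)
$\frac{20803 + 28336}{h{\left(L \right)} + 14730} = \frac{20803 + 28336}{\left(-705 - 26508\right) + 14730} = \frac{49139}{\left(-705 - 26508\right) + 14730} = \frac{49139}{-27213 + 14730} = \frac{49139}{-12483} = 49139 \left(- \frac{1}{12483}\right) = - \frac{49139}{12483}$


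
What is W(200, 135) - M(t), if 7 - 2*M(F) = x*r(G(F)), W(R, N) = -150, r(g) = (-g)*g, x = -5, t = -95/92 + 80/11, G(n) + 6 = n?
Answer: -314116963/2048288 ≈ -153.36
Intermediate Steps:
G(n) = -6 + n
t = 6315/1012 (t = -95*1/92 + 80*(1/11) = -95/92 + 80/11 = 6315/1012 ≈ 6.2401)
r(g) = -g²
M(F) = 7/2 - 5*(-6 + F)²/2 (M(F) = 7/2 - (-5)*(-(-6 + F)²)/2 = 7/2 - 5*(-6 + F)²/2)
W(200, 135) - M(t) = -150 - (7/2 - 5*(-6 + 6315/1012)²/2) = -150 - (7/2 - 5*(243/1012)²/2) = -150 - (7/2 - 5/2*59049/1024144) = -150 - (7/2 - 295245/2048288) = -150 - 1*6873763/2048288 = -150 - 6873763/2048288 = -314116963/2048288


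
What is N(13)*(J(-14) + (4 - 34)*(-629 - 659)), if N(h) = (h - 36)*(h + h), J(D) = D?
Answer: -23098348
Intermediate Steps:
N(h) = 2*h*(-36 + h) (N(h) = (-36 + h)*(2*h) = 2*h*(-36 + h))
N(13)*(J(-14) + (4 - 34)*(-629 - 659)) = (2*13*(-36 + 13))*(-14 + (4 - 34)*(-629 - 659)) = (2*13*(-23))*(-14 - 30*(-1288)) = -598*(-14 + 38640) = -598*38626 = -23098348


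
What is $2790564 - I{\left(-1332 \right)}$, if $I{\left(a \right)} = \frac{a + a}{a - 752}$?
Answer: $\frac{1453883178}{521} \approx 2.7906 \cdot 10^{6}$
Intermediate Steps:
$I{\left(a \right)} = \frac{2 a}{-752 + a}$
$2790564 - I{\left(-1332 \right)} = 2790564 - 2 \left(-1332\right) \frac{1}{-752 - 1332} = 2790564 - 2 \left(-1332\right) \frac{1}{-2084} = 2790564 - 2 \left(-1332\right) \left(- \frac{1}{2084}\right) = 2790564 - \frac{666}{521} = \frac{1453883178}{521}$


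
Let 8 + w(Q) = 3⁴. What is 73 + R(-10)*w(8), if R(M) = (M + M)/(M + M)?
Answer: 146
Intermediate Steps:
w(Q) = 73 (w(Q) = -8 + 3⁴ = -8 + 81 = 73)
R(M) = 1 (R(M) = (2*M)/((2*M)) = (2*M)*(1/(2*M)) = 1)
73 + R(-10)*w(8) = 73 + 1*73 = 73 + 73 = 146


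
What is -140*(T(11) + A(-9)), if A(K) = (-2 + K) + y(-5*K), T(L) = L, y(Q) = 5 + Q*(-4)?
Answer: 24500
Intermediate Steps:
y(Q) = 5 - 4*Q
A(K) = 3 + 21*K (A(K) = (-2 + K) + (5 - (-20)*K) = (-2 + K) + (5 + 20*K) = 3 + 21*K)
-140*(T(11) + A(-9)) = -140*(11 + (3 + 21*(-9))) = -140*(11 + (3 - 189)) = -140*(11 - 186) = -140*(-175) = 24500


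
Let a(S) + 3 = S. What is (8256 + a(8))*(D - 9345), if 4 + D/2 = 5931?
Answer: 20726849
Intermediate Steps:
D = 11854 (D = -8 + 2*5931 = -8 + 11862 = 11854)
a(S) = -3 + S
(8256 + a(8))*(D - 9345) = (8256 + (-3 + 8))*(11854 - 9345) = (8256 + 5)*2509 = 8261*2509 = 20726849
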